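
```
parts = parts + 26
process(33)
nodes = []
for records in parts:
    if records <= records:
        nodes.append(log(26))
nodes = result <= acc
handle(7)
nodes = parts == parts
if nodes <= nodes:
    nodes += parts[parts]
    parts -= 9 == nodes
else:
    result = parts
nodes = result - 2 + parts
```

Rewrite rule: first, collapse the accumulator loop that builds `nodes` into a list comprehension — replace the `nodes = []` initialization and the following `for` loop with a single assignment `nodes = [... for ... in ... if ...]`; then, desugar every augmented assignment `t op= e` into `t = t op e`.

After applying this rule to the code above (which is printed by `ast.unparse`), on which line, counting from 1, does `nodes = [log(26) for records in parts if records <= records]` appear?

Transformed code:
parts = parts + 26
process(33)
nodes = [log(26) for records in parts if records <= records]
nodes = result <= acc
handle(7)
nodes = parts == parts
if nodes <= nodes:
    nodes = nodes + parts[parts]
    parts = parts - (9 == nodes)
else:
    result = parts
nodes = result - 2 + parts

3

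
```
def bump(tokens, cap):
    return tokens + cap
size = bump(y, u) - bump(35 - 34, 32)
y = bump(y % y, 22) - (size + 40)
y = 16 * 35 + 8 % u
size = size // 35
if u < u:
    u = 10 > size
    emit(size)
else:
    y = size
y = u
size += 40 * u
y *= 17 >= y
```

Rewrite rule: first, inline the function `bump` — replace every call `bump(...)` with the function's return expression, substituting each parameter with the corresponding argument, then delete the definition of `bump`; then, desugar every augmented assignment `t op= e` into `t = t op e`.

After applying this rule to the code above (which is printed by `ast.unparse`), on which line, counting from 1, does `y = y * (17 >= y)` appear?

12

Transformed code:
size = y + u - (35 - 34 + 32)
y = y % y + 22 - (size + 40)
y = 16 * 35 + 8 % u
size = size // 35
if u < u:
    u = 10 > size
    emit(size)
else:
    y = size
y = u
size = size + 40 * u
y = y * (17 >= y)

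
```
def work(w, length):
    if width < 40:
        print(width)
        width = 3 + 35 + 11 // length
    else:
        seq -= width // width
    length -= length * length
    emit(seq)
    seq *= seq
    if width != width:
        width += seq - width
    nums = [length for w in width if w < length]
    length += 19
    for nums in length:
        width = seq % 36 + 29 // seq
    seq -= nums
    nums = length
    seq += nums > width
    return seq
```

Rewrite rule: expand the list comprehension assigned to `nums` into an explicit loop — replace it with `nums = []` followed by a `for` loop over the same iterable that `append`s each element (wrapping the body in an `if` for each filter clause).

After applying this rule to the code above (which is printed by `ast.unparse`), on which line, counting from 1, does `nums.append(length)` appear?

15

Transformed code:
def work(w, length):
    if width < 40:
        print(width)
        width = 3 + 35 + 11 // length
    else:
        seq -= width // width
    length -= length * length
    emit(seq)
    seq *= seq
    if width != width:
        width += seq - width
    nums = []
    for w in width:
        if w < length:
            nums.append(length)
    length += 19
    for nums in length:
        width = seq % 36 + 29 // seq
    seq -= nums
    nums = length
    seq += nums > width
    return seq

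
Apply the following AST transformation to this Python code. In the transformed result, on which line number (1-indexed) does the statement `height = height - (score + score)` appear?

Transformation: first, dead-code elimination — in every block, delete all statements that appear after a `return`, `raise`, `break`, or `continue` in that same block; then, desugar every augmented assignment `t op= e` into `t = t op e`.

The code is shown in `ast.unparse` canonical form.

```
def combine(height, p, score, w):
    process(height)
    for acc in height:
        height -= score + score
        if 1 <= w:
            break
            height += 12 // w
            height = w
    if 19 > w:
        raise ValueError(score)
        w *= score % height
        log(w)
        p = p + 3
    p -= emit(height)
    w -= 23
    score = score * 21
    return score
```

Transformed code:
def combine(height, p, score, w):
    process(height)
    for acc in height:
        height = height - (score + score)
        if 1 <= w:
            break
    if 19 > w:
        raise ValueError(score)
    p = p - emit(height)
    w = w - 23
    score = score * 21
    return score

4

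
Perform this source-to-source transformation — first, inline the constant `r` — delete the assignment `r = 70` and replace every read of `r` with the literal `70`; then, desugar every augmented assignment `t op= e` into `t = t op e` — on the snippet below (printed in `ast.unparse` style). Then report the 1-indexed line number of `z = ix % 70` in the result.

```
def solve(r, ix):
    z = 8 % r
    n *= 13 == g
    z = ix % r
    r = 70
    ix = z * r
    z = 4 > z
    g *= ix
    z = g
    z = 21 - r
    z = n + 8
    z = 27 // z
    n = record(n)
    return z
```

4

Transformed code:
def solve(r, ix):
    z = 8 % 70
    n = n * (13 == g)
    z = ix % 70
    ix = z * 70
    z = 4 > z
    g = g * ix
    z = g
    z = 21 - 70
    z = n + 8
    z = 27 // z
    n = record(n)
    return z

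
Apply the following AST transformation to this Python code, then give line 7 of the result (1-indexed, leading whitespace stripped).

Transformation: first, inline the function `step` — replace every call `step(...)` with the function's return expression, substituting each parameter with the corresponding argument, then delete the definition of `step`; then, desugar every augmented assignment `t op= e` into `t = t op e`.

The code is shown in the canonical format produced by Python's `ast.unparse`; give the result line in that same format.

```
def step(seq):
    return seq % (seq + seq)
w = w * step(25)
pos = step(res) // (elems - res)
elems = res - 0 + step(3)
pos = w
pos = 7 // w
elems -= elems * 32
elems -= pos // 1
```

Transformed code:
w = w * (25 % (25 + 25))
pos = res % (res + res) // (elems - res)
elems = res - 0 + 3 % (3 + 3)
pos = w
pos = 7 // w
elems = elems - elems * 32
elems = elems - pos // 1

elems = elems - pos // 1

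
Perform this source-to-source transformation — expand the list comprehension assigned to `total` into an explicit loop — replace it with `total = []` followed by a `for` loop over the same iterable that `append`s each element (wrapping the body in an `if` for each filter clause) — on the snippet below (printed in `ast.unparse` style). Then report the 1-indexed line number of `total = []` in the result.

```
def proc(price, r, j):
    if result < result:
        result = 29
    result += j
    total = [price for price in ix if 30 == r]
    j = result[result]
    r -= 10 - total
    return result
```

Transformed code:
def proc(price, r, j):
    if result < result:
        result = 29
    result += j
    total = []
    for price in ix:
        if 30 == r:
            total.append(price)
    j = result[result]
    r -= 10 - total
    return result

5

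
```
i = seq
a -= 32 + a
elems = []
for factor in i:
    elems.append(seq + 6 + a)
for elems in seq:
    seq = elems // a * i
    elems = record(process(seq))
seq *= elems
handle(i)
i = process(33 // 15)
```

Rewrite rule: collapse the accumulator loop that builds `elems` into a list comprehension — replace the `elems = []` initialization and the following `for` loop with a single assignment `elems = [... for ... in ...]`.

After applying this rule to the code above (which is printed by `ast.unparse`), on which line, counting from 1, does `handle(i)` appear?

Transformed code:
i = seq
a -= 32 + a
elems = [seq + 6 + a for factor in i]
for elems in seq:
    seq = elems // a * i
    elems = record(process(seq))
seq *= elems
handle(i)
i = process(33 // 15)

8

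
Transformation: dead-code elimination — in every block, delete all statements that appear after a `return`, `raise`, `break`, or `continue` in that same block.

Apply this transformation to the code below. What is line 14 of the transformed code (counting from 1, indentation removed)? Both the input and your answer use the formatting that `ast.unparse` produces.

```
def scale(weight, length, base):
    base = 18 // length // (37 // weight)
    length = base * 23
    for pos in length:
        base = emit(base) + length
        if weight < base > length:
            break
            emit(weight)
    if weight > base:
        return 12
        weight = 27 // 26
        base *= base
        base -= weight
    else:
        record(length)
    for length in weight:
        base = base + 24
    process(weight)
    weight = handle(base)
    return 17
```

Transformed code:
def scale(weight, length, base):
    base = 18 // length // (37 // weight)
    length = base * 23
    for pos in length:
        base = emit(base) + length
        if weight < base > length:
            break
    if weight > base:
        return 12
    else:
        record(length)
    for length in weight:
        base = base + 24
    process(weight)
    weight = handle(base)
    return 17

process(weight)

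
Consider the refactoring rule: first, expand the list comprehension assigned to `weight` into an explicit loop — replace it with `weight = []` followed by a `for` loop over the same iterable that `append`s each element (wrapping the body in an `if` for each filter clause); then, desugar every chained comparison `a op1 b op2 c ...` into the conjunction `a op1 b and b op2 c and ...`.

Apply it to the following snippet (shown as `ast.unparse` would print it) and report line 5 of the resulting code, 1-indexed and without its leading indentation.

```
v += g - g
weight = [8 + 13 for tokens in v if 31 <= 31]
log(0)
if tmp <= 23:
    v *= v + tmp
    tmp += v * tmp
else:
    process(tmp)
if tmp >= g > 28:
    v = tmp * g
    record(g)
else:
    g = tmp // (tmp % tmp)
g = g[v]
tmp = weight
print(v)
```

Transformed code:
v += g - g
weight = []
for tokens in v:
    if 31 <= 31:
        weight.append(8 + 13)
log(0)
if tmp <= 23:
    v *= v + tmp
    tmp += v * tmp
else:
    process(tmp)
if tmp >= g and g > 28:
    v = tmp * g
    record(g)
else:
    g = tmp // (tmp % tmp)
g = g[v]
tmp = weight
print(v)

weight.append(8 + 13)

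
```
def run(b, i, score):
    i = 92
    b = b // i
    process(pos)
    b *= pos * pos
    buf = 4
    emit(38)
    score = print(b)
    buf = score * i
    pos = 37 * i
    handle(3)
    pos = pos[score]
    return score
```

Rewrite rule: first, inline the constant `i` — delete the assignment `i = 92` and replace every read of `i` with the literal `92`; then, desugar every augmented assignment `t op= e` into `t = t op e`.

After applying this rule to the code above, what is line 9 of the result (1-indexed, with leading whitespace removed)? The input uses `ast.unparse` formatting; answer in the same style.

Transformed code:
def run(b, i, score):
    b = b // 92
    process(pos)
    b = b * (pos * pos)
    buf = 4
    emit(38)
    score = print(b)
    buf = score * 92
    pos = 37 * 92
    handle(3)
    pos = pos[score]
    return score

pos = 37 * 92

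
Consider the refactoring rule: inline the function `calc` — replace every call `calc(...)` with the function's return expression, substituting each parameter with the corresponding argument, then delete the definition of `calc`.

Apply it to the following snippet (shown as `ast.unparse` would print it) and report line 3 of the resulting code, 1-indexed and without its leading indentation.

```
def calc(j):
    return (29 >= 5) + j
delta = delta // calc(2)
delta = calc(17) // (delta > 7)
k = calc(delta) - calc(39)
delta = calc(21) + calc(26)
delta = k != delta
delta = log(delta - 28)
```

Transformed code:
delta = delta // ((29 >= 5) + 2)
delta = ((29 >= 5) + 17) // (delta > 7)
k = (29 >= 5) + delta - ((29 >= 5) + 39)
delta = (29 >= 5) + 21 + ((29 >= 5) + 26)
delta = k != delta
delta = log(delta - 28)

k = (29 >= 5) + delta - ((29 >= 5) + 39)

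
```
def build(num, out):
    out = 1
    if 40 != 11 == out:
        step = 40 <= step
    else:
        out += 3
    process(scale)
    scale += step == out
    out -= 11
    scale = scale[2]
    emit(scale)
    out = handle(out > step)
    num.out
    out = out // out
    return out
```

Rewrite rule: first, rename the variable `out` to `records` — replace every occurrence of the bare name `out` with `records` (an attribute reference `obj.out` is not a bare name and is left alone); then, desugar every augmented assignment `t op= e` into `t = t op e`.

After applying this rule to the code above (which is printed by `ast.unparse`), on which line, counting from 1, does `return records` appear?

Transformed code:
def build(num, records):
    records = 1
    if 40 != 11 == records:
        step = 40 <= step
    else:
        records = records + 3
    process(scale)
    scale = scale + (step == records)
    records = records - 11
    scale = scale[2]
    emit(scale)
    records = handle(records > step)
    num.out
    records = records // records
    return records

15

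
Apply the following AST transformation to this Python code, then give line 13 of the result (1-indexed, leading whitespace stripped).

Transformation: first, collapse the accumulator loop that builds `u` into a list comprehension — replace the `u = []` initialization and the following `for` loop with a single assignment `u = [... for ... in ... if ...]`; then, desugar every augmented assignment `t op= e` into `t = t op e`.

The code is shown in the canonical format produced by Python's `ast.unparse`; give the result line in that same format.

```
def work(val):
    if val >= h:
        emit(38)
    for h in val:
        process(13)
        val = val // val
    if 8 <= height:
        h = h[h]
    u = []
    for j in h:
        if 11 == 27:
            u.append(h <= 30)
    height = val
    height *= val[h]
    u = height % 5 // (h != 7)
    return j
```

Transformed code:
def work(val):
    if val >= h:
        emit(38)
    for h in val:
        process(13)
        val = val // val
    if 8 <= height:
        h = h[h]
    u = [h <= 30 for j in h if 11 == 27]
    height = val
    height = height * val[h]
    u = height % 5 // (h != 7)
    return j

return j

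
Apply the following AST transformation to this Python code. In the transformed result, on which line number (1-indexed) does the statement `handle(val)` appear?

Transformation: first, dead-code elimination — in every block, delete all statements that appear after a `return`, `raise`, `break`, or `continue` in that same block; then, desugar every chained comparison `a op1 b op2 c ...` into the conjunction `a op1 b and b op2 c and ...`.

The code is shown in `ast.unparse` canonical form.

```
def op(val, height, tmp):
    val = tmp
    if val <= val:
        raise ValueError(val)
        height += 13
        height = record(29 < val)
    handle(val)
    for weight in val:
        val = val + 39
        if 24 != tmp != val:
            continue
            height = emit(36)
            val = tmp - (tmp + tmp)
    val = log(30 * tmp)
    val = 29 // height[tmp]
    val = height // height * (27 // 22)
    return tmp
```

Transformed code:
def op(val, height, tmp):
    val = tmp
    if val <= val:
        raise ValueError(val)
    handle(val)
    for weight in val:
        val = val + 39
        if 24 != tmp and tmp != val:
            continue
    val = log(30 * tmp)
    val = 29 // height[tmp]
    val = height // height * (27 // 22)
    return tmp

5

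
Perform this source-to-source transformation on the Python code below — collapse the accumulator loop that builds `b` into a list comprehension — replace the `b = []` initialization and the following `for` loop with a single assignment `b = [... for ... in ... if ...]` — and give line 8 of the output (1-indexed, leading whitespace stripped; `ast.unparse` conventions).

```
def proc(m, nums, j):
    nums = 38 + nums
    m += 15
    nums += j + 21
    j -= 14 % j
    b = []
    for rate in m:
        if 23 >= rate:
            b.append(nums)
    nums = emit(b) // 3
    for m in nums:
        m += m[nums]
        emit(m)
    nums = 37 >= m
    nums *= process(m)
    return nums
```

for m in nums:

Transformed code:
def proc(m, nums, j):
    nums = 38 + nums
    m += 15
    nums += j + 21
    j -= 14 % j
    b = [nums for rate in m if 23 >= rate]
    nums = emit(b) // 3
    for m in nums:
        m += m[nums]
        emit(m)
    nums = 37 >= m
    nums *= process(m)
    return nums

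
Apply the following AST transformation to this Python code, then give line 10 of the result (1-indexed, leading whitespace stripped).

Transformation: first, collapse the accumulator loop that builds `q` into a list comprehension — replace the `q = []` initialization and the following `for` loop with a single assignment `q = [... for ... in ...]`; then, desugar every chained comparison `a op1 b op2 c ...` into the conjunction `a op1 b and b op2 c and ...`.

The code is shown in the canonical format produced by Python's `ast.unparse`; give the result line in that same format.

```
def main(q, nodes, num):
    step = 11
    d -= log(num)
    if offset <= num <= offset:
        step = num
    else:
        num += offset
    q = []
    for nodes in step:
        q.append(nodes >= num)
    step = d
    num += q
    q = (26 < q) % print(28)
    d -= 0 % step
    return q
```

num += q

Transformed code:
def main(q, nodes, num):
    step = 11
    d -= log(num)
    if offset <= num and num <= offset:
        step = num
    else:
        num += offset
    q = [nodes >= num for nodes in step]
    step = d
    num += q
    q = (26 < q) % print(28)
    d -= 0 % step
    return q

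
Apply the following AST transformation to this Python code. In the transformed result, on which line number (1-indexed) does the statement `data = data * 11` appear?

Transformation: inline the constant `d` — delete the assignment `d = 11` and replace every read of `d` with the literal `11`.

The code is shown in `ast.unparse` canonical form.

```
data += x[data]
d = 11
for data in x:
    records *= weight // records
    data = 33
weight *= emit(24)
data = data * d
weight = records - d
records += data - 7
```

6

Transformed code:
data += x[data]
for data in x:
    records *= weight // records
    data = 33
weight *= emit(24)
data = data * 11
weight = records - 11
records += data - 7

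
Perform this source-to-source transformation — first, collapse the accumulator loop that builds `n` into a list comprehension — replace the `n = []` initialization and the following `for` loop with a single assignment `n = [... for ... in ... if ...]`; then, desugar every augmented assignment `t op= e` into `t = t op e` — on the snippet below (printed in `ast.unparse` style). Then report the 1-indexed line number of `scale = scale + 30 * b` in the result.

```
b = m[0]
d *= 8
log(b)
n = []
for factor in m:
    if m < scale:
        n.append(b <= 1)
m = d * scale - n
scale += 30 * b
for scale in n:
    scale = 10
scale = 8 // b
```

Transformed code:
b = m[0]
d = d * 8
log(b)
n = [b <= 1 for factor in m if m < scale]
m = d * scale - n
scale = scale + 30 * b
for scale in n:
    scale = 10
scale = 8 // b

6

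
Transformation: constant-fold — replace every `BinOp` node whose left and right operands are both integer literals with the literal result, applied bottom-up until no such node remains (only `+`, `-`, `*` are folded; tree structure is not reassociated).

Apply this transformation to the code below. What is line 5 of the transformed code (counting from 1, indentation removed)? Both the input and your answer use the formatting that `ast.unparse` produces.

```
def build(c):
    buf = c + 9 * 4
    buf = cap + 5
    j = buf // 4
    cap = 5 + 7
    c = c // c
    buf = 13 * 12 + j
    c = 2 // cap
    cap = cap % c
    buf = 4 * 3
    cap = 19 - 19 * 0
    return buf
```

cap = 12

Transformed code:
def build(c):
    buf = c + 36
    buf = cap + 5
    j = buf // 4
    cap = 12
    c = c // c
    buf = 156 + j
    c = 2 // cap
    cap = cap % c
    buf = 12
    cap = 19
    return buf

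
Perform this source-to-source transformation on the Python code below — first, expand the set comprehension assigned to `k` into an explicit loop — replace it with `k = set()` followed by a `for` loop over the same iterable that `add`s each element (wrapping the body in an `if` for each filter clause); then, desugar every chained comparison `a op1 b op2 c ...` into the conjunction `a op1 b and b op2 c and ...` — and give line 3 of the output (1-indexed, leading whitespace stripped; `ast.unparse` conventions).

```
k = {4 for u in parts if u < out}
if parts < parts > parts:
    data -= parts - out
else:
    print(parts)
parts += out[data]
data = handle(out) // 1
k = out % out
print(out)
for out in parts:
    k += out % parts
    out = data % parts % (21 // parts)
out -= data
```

Transformed code:
k = set()
for u in parts:
    if u < out:
        k.add(4)
if parts < parts and parts > parts:
    data -= parts - out
else:
    print(parts)
parts += out[data]
data = handle(out) // 1
k = out % out
print(out)
for out in parts:
    k += out % parts
    out = data % parts % (21 // parts)
out -= data

if u < out:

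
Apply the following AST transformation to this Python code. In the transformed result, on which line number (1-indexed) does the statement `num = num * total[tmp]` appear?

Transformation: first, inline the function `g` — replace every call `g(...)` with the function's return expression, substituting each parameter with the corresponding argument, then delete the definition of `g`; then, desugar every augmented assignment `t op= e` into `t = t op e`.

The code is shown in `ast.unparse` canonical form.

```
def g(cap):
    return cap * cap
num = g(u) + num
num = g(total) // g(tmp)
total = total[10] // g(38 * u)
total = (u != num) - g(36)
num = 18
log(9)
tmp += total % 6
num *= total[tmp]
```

Transformed code:
num = u * u + num
num = total * total // (tmp * tmp)
total = total[10] // (38 * u * (38 * u))
total = (u != num) - 36 * 36
num = 18
log(9)
tmp = tmp + total % 6
num = num * total[tmp]

8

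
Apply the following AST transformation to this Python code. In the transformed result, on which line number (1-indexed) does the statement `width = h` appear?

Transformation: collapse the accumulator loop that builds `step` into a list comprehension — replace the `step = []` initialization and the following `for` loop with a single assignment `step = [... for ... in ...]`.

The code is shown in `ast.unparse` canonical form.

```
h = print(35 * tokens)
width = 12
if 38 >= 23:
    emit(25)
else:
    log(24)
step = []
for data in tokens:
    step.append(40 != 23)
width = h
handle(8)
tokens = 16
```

Transformed code:
h = print(35 * tokens)
width = 12
if 38 >= 23:
    emit(25)
else:
    log(24)
step = [40 != 23 for data in tokens]
width = h
handle(8)
tokens = 16

8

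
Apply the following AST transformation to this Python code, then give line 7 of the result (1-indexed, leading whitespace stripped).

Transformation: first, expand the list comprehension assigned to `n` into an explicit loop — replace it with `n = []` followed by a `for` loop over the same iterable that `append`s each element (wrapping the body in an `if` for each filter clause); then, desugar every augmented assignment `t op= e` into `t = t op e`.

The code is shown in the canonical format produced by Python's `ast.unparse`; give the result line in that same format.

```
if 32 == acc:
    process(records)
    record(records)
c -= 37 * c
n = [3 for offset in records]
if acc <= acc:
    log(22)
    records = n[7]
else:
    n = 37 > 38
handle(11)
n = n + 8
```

Transformed code:
if 32 == acc:
    process(records)
    record(records)
c = c - 37 * c
n = []
for offset in records:
    n.append(3)
if acc <= acc:
    log(22)
    records = n[7]
else:
    n = 37 > 38
handle(11)
n = n + 8

n.append(3)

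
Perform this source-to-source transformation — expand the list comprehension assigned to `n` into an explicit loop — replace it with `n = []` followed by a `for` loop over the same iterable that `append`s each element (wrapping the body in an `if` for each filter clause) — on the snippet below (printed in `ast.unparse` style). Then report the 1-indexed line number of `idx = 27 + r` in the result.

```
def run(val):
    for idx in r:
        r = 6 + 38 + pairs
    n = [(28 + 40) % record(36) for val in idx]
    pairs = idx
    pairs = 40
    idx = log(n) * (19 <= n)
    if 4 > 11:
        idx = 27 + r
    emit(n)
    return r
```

Transformed code:
def run(val):
    for idx in r:
        r = 6 + 38 + pairs
    n = []
    for val in idx:
        n.append((28 + 40) % record(36))
    pairs = idx
    pairs = 40
    idx = log(n) * (19 <= n)
    if 4 > 11:
        idx = 27 + r
    emit(n)
    return r

11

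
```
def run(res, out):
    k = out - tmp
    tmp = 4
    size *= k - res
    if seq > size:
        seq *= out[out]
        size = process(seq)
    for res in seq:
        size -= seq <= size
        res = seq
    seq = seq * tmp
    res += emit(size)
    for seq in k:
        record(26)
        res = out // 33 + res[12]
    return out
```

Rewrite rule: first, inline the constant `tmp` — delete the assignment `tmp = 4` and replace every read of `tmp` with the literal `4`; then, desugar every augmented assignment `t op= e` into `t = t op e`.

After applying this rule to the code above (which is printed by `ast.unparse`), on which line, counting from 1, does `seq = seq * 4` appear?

10

Transformed code:
def run(res, out):
    k = out - 4
    size = size * (k - res)
    if seq > size:
        seq = seq * out[out]
        size = process(seq)
    for res in seq:
        size = size - (seq <= size)
        res = seq
    seq = seq * 4
    res = res + emit(size)
    for seq in k:
        record(26)
        res = out // 33 + res[12]
    return out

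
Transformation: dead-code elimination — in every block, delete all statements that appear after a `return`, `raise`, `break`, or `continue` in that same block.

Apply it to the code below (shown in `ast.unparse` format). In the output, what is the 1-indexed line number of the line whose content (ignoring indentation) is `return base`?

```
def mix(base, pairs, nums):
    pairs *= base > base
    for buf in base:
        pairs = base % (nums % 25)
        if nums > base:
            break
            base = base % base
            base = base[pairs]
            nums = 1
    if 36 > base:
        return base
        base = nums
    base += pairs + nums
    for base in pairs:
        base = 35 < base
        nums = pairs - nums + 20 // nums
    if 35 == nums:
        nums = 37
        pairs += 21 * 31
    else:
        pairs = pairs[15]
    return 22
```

Transformed code:
def mix(base, pairs, nums):
    pairs *= base > base
    for buf in base:
        pairs = base % (nums % 25)
        if nums > base:
            break
    if 36 > base:
        return base
    base += pairs + nums
    for base in pairs:
        base = 35 < base
        nums = pairs - nums + 20 // nums
    if 35 == nums:
        nums = 37
        pairs += 21 * 31
    else:
        pairs = pairs[15]
    return 22

8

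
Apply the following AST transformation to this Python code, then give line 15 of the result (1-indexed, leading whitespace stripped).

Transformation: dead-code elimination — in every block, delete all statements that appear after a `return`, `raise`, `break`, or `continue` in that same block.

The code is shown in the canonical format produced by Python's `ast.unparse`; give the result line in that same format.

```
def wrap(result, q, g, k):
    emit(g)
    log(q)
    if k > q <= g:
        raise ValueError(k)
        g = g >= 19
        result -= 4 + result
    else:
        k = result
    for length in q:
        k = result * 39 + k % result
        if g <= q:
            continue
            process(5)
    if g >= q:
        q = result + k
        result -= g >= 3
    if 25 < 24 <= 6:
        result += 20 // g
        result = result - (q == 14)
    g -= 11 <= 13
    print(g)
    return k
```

if 25 < 24 <= 6:

Transformed code:
def wrap(result, q, g, k):
    emit(g)
    log(q)
    if k > q <= g:
        raise ValueError(k)
    else:
        k = result
    for length in q:
        k = result * 39 + k % result
        if g <= q:
            continue
    if g >= q:
        q = result + k
        result -= g >= 3
    if 25 < 24 <= 6:
        result += 20 // g
        result = result - (q == 14)
    g -= 11 <= 13
    print(g)
    return k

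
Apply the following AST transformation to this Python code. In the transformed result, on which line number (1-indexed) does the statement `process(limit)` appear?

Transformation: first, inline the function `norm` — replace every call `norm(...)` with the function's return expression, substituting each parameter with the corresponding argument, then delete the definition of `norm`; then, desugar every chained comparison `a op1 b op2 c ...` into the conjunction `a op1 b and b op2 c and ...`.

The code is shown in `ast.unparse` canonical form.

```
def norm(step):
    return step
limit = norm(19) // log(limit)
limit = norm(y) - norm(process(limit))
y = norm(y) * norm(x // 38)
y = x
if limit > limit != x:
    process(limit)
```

Transformed code:
limit = 19 // log(limit)
limit = y - process(limit)
y = y * (x // 38)
y = x
if limit > limit and limit != x:
    process(limit)

6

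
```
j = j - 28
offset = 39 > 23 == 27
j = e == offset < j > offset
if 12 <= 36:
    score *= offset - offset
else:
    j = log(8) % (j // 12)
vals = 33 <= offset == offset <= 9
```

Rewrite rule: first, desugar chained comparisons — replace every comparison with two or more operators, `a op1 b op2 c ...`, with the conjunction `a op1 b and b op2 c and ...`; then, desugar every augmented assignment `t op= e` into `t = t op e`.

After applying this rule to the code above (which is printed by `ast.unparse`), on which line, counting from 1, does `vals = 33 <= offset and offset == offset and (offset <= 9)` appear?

8

Transformed code:
j = j - 28
offset = 39 > 23 and 23 == 27
j = e == offset and offset < j and (j > offset)
if 12 <= 36:
    score = score * (offset - offset)
else:
    j = log(8) % (j // 12)
vals = 33 <= offset and offset == offset and (offset <= 9)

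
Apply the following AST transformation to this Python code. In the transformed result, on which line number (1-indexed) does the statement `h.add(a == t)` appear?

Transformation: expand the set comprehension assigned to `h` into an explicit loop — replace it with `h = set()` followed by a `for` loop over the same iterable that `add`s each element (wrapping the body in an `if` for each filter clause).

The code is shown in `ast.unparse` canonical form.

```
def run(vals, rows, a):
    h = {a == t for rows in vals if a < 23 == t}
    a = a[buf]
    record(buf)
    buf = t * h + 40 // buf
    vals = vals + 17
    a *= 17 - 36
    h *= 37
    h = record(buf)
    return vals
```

5

Transformed code:
def run(vals, rows, a):
    h = set()
    for rows in vals:
        if a < 23 == t:
            h.add(a == t)
    a = a[buf]
    record(buf)
    buf = t * h + 40 // buf
    vals = vals + 17
    a *= 17 - 36
    h *= 37
    h = record(buf)
    return vals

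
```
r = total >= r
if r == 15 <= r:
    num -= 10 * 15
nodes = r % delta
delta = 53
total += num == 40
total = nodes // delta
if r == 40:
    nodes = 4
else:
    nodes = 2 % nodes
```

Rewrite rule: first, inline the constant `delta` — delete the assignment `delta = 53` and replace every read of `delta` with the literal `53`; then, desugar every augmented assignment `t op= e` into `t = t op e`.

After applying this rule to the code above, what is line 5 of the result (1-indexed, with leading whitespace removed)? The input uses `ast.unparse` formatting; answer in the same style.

total = total + (num == 40)

Transformed code:
r = total >= r
if r == 15 <= r:
    num = num - 10 * 15
nodes = r % 53
total = total + (num == 40)
total = nodes // 53
if r == 40:
    nodes = 4
else:
    nodes = 2 % nodes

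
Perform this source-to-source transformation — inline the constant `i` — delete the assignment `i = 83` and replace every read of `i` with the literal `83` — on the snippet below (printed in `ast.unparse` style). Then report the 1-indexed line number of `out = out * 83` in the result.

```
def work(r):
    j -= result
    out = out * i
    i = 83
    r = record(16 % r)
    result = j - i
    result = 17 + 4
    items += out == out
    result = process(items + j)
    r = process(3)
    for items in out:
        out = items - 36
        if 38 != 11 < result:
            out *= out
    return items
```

3

Transformed code:
def work(r):
    j -= result
    out = out * 83
    r = record(16 % r)
    result = j - 83
    result = 17 + 4
    items += out == out
    result = process(items + j)
    r = process(3)
    for items in out:
        out = items - 36
        if 38 != 11 < result:
            out *= out
    return items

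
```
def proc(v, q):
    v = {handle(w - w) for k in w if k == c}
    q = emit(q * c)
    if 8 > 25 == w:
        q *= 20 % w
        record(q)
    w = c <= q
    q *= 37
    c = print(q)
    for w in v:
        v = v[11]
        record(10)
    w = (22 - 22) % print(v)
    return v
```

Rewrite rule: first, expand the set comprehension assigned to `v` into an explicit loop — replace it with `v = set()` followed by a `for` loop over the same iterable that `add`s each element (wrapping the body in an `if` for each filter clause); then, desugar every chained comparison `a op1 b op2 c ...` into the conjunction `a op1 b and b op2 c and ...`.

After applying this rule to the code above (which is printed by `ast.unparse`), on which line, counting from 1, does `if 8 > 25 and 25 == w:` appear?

7

Transformed code:
def proc(v, q):
    v = set()
    for k in w:
        if k == c:
            v.add(handle(w - w))
    q = emit(q * c)
    if 8 > 25 and 25 == w:
        q *= 20 % w
        record(q)
    w = c <= q
    q *= 37
    c = print(q)
    for w in v:
        v = v[11]
        record(10)
    w = (22 - 22) % print(v)
    return v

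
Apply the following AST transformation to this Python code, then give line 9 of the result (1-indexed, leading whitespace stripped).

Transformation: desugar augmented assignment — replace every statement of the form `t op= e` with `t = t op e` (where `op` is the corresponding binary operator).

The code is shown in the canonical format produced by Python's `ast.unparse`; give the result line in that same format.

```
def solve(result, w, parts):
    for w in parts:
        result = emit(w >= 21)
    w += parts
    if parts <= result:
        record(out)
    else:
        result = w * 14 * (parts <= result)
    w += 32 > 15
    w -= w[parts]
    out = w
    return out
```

w = w + (32 > 15)

Transformed code:
def solve(result, w, parts):
    for w in parts:
        result = emit(w >= 21)
    w = w + parts
    if parts <= result:
        record(out)
    else:
        result = w * 14 * (parts <= result)
    w = w + (32 > 15)
    w = w - w[parts]
    out = w
    return out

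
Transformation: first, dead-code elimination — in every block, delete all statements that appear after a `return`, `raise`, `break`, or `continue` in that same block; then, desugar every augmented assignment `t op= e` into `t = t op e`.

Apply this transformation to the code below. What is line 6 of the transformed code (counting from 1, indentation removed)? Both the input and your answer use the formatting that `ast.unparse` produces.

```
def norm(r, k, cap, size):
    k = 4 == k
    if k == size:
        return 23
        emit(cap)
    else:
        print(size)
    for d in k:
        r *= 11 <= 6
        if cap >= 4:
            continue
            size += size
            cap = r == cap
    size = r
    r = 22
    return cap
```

Transformed code:
def norm(r, k, cap, size):
    k = 4 == k
    if k == size:
        return 23
    else:
        print(size)
    for d in k:
        r = r * (11 <= 6)
        if cap >= 4:
            continue
    size = r
    r = 22
    return cap

print(size)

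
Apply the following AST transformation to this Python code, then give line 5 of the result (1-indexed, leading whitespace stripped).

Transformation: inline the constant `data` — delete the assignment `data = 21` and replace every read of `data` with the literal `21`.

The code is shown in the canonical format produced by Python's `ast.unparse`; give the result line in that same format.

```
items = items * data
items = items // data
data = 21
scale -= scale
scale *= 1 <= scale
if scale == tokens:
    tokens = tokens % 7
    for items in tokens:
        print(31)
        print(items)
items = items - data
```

if scale == tokens:

Transformed code:
items = items * 21
items = items // 21
scale -= scale
scale *= 1 <= scale
if scale == tokens:
    tokens = tokens % 7
    for items in tokens:
        print(31)
        print(items)
items = items - 21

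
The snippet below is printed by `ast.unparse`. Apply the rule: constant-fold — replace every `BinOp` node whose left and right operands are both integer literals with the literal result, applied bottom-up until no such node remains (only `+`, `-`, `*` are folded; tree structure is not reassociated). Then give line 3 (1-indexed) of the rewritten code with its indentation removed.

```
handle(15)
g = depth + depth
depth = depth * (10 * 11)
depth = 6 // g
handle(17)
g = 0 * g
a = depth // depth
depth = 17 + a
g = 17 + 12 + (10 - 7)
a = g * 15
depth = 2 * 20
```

depth = depth * 110

Transformed code:
handle(15)
g = depth + depth
depth = depth * 110
depth = 6 // g
handle(17)
g = 0 * g
a = depth // depth
depth = 17 + a
g = 32
a = g * 15
depth = 40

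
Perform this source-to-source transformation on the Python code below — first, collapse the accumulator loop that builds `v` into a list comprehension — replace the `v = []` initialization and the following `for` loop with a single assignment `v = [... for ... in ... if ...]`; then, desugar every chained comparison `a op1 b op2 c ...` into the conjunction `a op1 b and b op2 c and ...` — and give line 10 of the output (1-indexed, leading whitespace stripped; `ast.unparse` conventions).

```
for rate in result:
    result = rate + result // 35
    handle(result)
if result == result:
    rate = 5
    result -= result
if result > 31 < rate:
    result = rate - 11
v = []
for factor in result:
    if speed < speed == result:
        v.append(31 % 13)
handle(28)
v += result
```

Transformed code:
for rate in result:
    result = rate + result // 35
    handle(result)
if result == result:
    rate = 5
    result -= result
if result > 31 and 31 < rate:
    result = rate - 11
v = [31 % 13 for factor in result if speed < speed and speed == result]
handle(28)
v += result

handle(28)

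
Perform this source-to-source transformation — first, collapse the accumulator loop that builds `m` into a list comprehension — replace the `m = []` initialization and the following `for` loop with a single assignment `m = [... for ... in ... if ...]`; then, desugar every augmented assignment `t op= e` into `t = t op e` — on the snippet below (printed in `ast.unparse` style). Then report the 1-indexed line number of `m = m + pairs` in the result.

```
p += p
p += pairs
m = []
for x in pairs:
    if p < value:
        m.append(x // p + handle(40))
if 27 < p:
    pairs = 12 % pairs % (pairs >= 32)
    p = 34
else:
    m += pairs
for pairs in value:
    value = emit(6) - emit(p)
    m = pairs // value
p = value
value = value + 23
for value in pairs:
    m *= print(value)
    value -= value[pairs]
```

Transformed code:
p = p + p
p = p + pairs
m = [x // p + handle(40) for x in pairs if p < value]
if 27 < p:
    pairs = 12 % pairs % (pairs >= 32)
    p = 34
else:
    m = m + pairs
for pairs in value:
    value = emit(6) - emit(p)
    m = pairs // value
p = value
value = value + 23
for value in pairs:
    m = m * print(value)
    value = value - value[pairs]

8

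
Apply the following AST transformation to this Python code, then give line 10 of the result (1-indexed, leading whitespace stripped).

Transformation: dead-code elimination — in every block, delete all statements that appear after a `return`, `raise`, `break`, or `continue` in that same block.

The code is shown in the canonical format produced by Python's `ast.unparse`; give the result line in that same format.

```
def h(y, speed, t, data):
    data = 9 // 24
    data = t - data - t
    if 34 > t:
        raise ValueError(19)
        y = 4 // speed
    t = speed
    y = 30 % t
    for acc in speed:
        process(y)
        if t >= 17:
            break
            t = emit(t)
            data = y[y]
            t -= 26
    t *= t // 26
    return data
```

Transformed code:
def h(y, speed, t, data):
    data = 9 // 24
    data = t - data - t
    if 34 > t:
        raise ValueError(19)
    t = speed
    y = 30 % t
    for acc in speed:
        process(y)
        if t >= 17:
            break
    t *= t // 26
    return data

if t >= 17: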